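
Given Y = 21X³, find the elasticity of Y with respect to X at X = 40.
Elasticity = 3

Elasticity = (dY/dX) · (X/Y)

dY/dX = 63·X²
At X = 40: dY/dX = 100800, Y = 1344000

Elasticity = 100800 · (40 / 1344000) = 3

Interpretation: for a small percentage change in X, the percentage change in Y is approximately 3.00 times as large.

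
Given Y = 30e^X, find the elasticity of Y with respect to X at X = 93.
Elasticity = 93

Elasticity = (dY/dX) · (X/Y)

dY/dX = 30·e^X
At X = 93: dY/dX = 30·e^93, Y = 30·e^93

Elasticity = (30·e^93) · (93 / (30·e^93)) = 93

Interpretation: for a small percentage change in X, the percentage change in Y is approximately 93.00 times as large.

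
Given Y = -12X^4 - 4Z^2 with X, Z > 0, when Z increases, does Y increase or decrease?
Y decreases

Taking the partial derivative:
∂Y/∂Z = -8Z

∂Y/∂Z = -8Z < 0 (assuming positive values)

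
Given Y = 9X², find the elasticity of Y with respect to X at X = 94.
Elasticity = 2

Elasticity = (dY/dX) · (X/Y)

dY/dX = 18·X
At X = 94: dY/dX = 1692, Y = 79524

Elasticity = 1692 · (94 / 79524) = 2

Interpretation: for a small percentage change in X, the percentage change in Y is approximately 2.00 times as large.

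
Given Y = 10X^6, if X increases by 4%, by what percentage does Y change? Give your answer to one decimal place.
26.5%

For Y = 10X^6:
If X → X(1 + 0.04)
Then Y → Y · (1 + 0.04)^6
     ≈ Y · 1.2653

Percentage change = ((1 + 0.04)^6 − 1) × 100% ≈ 26.5%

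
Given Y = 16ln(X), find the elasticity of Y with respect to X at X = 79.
Elasticity = 1/ln(79) ≈ 0.2289

Elasticity = (dY/dX) · (X/Y)

dY/dX = 16/X
At X = 79: dY/dX = 16/79, Y = 16·ln(79)

Elasticity = (16/79) · (79 / (16·ln(79))) = 1/ln(79) ≈ 0.2289

Interpretation: for a small percentage change in X, the percentage change in Y is approximately 0.23 times as large.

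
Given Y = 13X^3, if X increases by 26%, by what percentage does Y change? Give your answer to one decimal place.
100.0%

For Y = 13X^3:
If X → X(1 + 0.26)
Then Y → Y · (1 + 0.26)^3
     ≈ Y · 2.0004

Percentage change = ((1 + 0.26)^3 − 1) × 100% ≈ 100.0%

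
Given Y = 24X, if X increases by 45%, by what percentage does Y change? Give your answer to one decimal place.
45.0%

For Y = 24X:
If X → X(1 + 0.45)
Then Y → Y · (1 + 0.45)^1
     = Y · 1.4500

Percentage change = ((1 + 0.45)^1 − 1) × 100% = 45.0%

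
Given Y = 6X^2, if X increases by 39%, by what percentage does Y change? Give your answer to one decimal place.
93.2%

For Y = 6X^2:
If X → X(1 + 0.39)
Then Y → Y · (1 + 0.39)^2
     = Y · 1.9321

Percentage change = ((1 + 0.39)^2 − 1) × 100% ≈ 93.2%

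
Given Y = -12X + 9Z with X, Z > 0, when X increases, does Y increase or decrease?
Y decreases

Taking the partial derivative:
∂Y/∂X = -12

∂Y/∂X = -12 < 0 (assuming positive values)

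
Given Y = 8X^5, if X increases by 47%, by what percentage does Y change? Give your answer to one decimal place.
586.4%

For Y = 8X^5:
If X → X(1 + 0.47)
Then Y → Y · (1 + 0.47)^5
     ≈ Y · 6.8641

Percentage change = ((1 + 0.47)^5 − 1) × 100% ≈ 586.4%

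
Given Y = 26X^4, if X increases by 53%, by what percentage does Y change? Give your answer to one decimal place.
448.0%

For Y = 26X^4:
If X → X(1 + 0.53)
Then Y → Y · (1 + 0.53)^4
     ≈ Y · 5.4798

Percentage change = ((1 + 0.53)^4 − 1) × 100% ≈ 448.0%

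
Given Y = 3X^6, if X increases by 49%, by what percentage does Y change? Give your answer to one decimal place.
994.3%

For Y = 3X^6:
If X → X(1 + 0.49)
Then Y → Y · (1 + 0.49)^6
     ≈ Y · 10.9425

Percentage change = ((1 + 0.49)^6 − 1) × 100% ≈ 994.3%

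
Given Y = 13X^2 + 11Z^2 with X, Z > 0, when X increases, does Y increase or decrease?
Y increases

Taking the partial derivative:
∂Y/∂X = 26X

∂Y/∂X = 26X > 0 (assuming positive values)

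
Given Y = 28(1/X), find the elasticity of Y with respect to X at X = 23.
Elasticity = -1

Elasticity = (dY/dX) · (X/Y)

dY/dX = -28/X²
At X = 23: dY/dX = -28/529, Y = 28/23

Elasticity = (-28/529) · (23 / (28/23)) = -1

Interpretation: for a small percentage change in X, the percentage change in Y is approximately -1.00 times as large.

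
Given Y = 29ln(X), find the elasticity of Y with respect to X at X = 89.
Elasticity = 1/ln(89) ≈ 0.2228

Elasticity = (dY/dX) · (X/Y)

dY/dX = 29/X
At X = 89: dY/dX = 29/89, Y = 29·ln(89)

Elasticity = (29/89) · (89 / (29·ln(89))) = 1/ln(89) ≈ 0.2228

Interpretation: for a small percentage change in X, the percentage change in Y is approximately 0.22 times as large.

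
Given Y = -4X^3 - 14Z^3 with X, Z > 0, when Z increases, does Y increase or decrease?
Y decreases

Taking the partial derivative:
∂Y/∂Z = -42Z^2

∂Y/∂Z = -42Z^2 < 0 (assuming positive values)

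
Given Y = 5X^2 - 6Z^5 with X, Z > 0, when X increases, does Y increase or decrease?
Y increases

Taking the partial derivative:
∂Y/∂X = 10X

∂Y/∂X = 10X > 0 (assuming positive values)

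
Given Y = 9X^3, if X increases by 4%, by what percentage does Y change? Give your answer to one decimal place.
12.5%

For Y = 9X^3:
If X → X(1 + 0.04)
Then Y → Y · (1 + 0.04)^3
     ≈ Y · 1.1249

Percentage change = ((1 + 0.04)^3 − 1) × 100% ≈ 12.5%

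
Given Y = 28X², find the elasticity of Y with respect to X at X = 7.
Elasticity = 2

Elasticity = (dY/dX) · (X/Y)

dY/dX = 56·X
At X = 7: dY/dX = 392, Y = 1372

Elasticity = 392 · (7 / 1372) = 2

Interpretation: for a small percentage change in X, the percentage change in Y is approximately 2.00 times as large.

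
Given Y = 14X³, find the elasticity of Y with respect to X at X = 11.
Elasticity = 3

Elasticity = (dY/dX) · (X/Y)

dY/dX = 42·X²
At X = 11: dY/dX = 5082, Y = 18634

Elasticity = 5082 · (11 / 18634) = 3

Interpretation: for a small percentage change in X, the percentage change in Y is approximately 3.00 times as large.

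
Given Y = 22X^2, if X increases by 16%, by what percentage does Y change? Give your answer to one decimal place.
34.6%

For Y = 22X^2:
If X → X(1 + 0.16)
Then Y → Y · (1 + 0.16)^2
     = Y · 1.3456

Percentage change = ((1 + 0.16)^2 − 1) × 100% ≈ 34.6%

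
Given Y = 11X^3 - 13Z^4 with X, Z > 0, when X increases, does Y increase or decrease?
Y increases

Taking the partial derivative:
∂Y/∂X = 33X^2

∂Y/∂X = 33X^2 > 0 (assuming positive values)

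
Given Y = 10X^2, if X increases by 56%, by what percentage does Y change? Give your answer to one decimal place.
143.4%

For Y = 10X^2:
If X → X(1 + 0.56)
Then Y → Y · (1 + 0.56)^2
     = Y · 2.4336

Percentage change = ((1 + 0.56)^2 − 1) × 100% ≈ 143.4%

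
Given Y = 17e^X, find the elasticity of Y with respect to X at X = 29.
Elasticity = 29

Elasticity = (dY/dX) · (X/Y)

dY/dX = 17·e^X
At X = 29: dY/dX = 17·e^29, Y = 17·e^29

Elasticity = (17·e^29) · (29 / (17·e^29)) = 29

Interpretation: for a small percentage change in X, the percentage change in Y is approximately 29.00 times as large.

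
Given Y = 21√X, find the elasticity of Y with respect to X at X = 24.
Elasticity = 1/2

Elasticity = (dY/dX) · (X/Y)

dY/dX = 21/(2·√X)
At X = 24: dY/dX = 7·√6/8, Y = 42·√6

Elasticity = (7·√6/8) · (24 / (42·√6)) = 1/2

Interpretation: for a small percentage change in X, the percentage change in Y is approximately 0.50 times as large.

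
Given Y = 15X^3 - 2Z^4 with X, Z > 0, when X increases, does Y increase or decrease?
Y increases

Taking the partial derivative:
∂Y/∂X = 45X^2

∂Y/∂X = 45X^2 > 0 (assuming positive values)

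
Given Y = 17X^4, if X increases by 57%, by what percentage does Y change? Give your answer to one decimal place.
507.6%

For Y = 17X^4:
If X → X(1 + 0.57)
Then Y → Y · (1 + 0.57)^4
     ≈ Y · 6.0757

Percentage change = ((1 + 0.57)^4 − 1) × 100% ≈ 507.6%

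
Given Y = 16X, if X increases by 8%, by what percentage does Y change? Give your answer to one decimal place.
8.0%

For Y = 16X:
If X → X(1 + 0.08)
Then Y → Y · (1 + 0.08)^1
     = Y · 1.0800

Percentage change = ((1 + 0.08)^1 − 1) × 100% = 8.0%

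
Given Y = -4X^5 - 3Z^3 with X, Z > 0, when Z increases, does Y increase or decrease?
Y decreases

Taking the partial derivative:
∂Y/∂Z = -9Z^2

∂Y/∂Z = -9Z^2 < 0 (assuming positive values)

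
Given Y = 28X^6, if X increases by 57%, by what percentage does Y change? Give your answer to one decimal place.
1397.6%

For Y = 28X^6:
If X → X(1 + 0.57)
Then Y → Y · (1 + 0.57)^6
     ≈ Y · 14.9761

Percentage change = ((1 + 0.57)^6 − 1) × 100% ≈ 1397.6%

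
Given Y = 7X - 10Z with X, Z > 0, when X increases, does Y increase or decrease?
Y increases

Taking the partial derivative:
∂Y/∂X = 7

∂Y/∂X = 7 > 0 (assuming positive values)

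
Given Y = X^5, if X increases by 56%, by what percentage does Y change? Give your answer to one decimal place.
823.9%

For Y = X^5:
If X → X(1 + 0.56)
Then Y → Y · (1 + 0.56)^5
     ≈ Y · 9.2390

Percentage change = ((1 + 0.56)^5 − 1) × 100% ≈ 823.9%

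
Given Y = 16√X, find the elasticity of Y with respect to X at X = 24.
Elasticity = 1/2

Elasticity = (dY/dX) · (X/Y)

dY/dX = 8/√X
At X = 24: dY/dX = 2·√6/3, Y = 32·√6

Elasticity = (2·√6/3) · (24 / (32·√6)) = 1/2

Interpretation: for a small percentage change in X, the percentage change in Y is approximately 0.50 times as large.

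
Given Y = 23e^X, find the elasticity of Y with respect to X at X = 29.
Elasticity = 29

Elasticity = (dY/dX) · (X/Y)

dY/dX = 23·e^X
At X = 29: dY/dX = 23·e^29, Y = 23·e^29

Elasticity = (23·e^29) · (29 / (23·e^29)) = 29

Interpretation: for a small percentage change in X, the percentage change in Y is approximately 29.00 times as large.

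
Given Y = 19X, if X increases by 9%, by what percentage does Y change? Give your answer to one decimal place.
9.0%

For Y = 19X:
If X → X(1 + 0.09)
Then Y → Y · (1 + 0.09)^1
     = Y · 1.0900

Percentage change = ((1 + 0.09)^1 − 1) × 100% = 9.0%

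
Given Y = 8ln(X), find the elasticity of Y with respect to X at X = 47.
Elasticity = 1/ln(47) ≈ 0.2597

Elasticity = (dY/dX) · (X/Y)

dY/dX = 8/X
At X = 47: dY/dX = 8/47, Y = 8·ln(47)

Elasticity = (8/47) · (47 / (8·ln(47))) = 1/ln(47) ≈ 0.2597

Interpretation: for a small percentage change in X, the percentage change in Y is approximately 0.26 times as large.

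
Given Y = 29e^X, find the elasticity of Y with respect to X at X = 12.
Elasticity = 12

Elasticity = (dY/dX) · (X/Y)

dY/dX = 29·e^X
At X = 12: dY/dX = 29·e^12, Y = 29·e^12

Elasticity = (29·e^12) · (12 / (29·e^12)) = 12

Interpretation: for a small percentage change in X, the percentage change in Y is approximately 12.00 times as large.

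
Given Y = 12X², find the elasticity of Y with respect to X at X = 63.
Elasticity = 2

Elasticity = (dY/dX) · (X/Y)

dY/dX = 24·X
At X = 63: dY/dX = 1512, Y = 47628

Elasticity = 1512 · (63 / 47628) = 2

Interpretation: for a small percentage change in X, the percentage change in Y is approximately 2.00 times as large.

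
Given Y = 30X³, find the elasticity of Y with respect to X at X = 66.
Elasticity = 3

Elasticity = (dY/dX) · (X/Y)

dY/dX = 90·X²
At X = 66: dY/dX = 392040, Y = 8624880

Elasticity = 392040 · (66 / 8624880) = 3

Interpretation: for a small percentage change in X, the percentage change in Y is approximately 3.00 times as large.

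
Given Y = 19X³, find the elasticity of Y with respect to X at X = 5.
Elasticity = 3

Elasticity = (dY/dX) · (X/Y)

dY/dX = 57·X²
At X = 5: dY/dX = 1425, Y = 2375

Elasticity = 1425 · (5 / 2375) = 3

Interpretation: for a small percentage change in X, the percentage change in Y is approximately 3.00 times as large.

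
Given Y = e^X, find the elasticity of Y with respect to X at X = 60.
Elasticity = 60

Elasticity = (dY/dX) · (X/Y)

dY/dX = e^X
At X = 60: dY/dX = e^60, Y = e^60

Elasticity = (e^60) · (60 / (e^60)) = 60

Interpretation: for a small percentage change in X, the percentage change in Y is approximately 60.00 times as large.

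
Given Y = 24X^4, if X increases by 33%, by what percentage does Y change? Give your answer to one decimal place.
212.9%

For Y = 24X^4:
If X → X(1 + 0.33)
Then Y → Y · (1 + 0.33)^4
     ≈ Y · 3.1290

Percentage change = ((1 + 0.33)^4 − 1) × 100% ≈ 212.9%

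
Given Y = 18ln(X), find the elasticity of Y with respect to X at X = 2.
Elasticity = 1/ln(2) ≈ 1.4427

Elasticity = (dY/dX) · (X/Y)

dY/dX = 18/X
At X = 2: dY/dX = 9, Y = 18·ln(2)

Elasticity = 9 · (2 / (18·ln(2))) = 1/ln(2) ≈ 1.4427

Interpretation: for a small percentage change in X, the percentage change in Y is approximately 1.44 times as large.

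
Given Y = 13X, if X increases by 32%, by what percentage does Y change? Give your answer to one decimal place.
32.0%

For Y = 13X:
If X → X(1 + 0.32)
Then Y → Y · (1 + 0.32)^1
     = Y · 1.3200

Percentage change = ((1 + 0.32)^1 − 1) × 100% = 32.0%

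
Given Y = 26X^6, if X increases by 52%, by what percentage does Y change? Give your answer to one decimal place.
1133.3%

For Y = 26X^6:
If X → X(1 + 0.52)
Then Y → Y · (1 + 0.52)^6
     ≈ Y · 12.3328

Percentage change = ((1 + 0.52)^6 − 1) × 100% ≈ 1133.3%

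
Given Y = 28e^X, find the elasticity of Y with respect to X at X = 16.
Elasticity = 16

Elasticity = (dY/dX) · (X/Y)

dY/dX = 28·e^X
At X = 16: dY/dX = 28·e^16, Y = 28·e^16

Elasticity = (28·e^16) · (16 / (28·e^16)) = 16

Interpretation: for a small percentage change in X, the percentage change in Y is approximately 16.00 times as large.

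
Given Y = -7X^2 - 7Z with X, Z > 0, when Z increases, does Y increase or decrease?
Y decreases

Taking the partial derivative:
∂Y/∂Z = -7

∂Y/∂Z = -7 < 0 (assuming positive values)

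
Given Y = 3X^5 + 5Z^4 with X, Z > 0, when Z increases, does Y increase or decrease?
Y increases

Taking the partial derivative:
∂Y/∂Z = 20Z^3

∂Y/∂Z = 20Z^3 > 0 (assuming positive values)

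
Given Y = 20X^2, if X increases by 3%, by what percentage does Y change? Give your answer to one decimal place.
6.1%

For Y = 20X^2:
If X → X(1 + 0.03)
Then Y → Y · (1 + 0.03)^2
     = Y · 1.0609

Percentage change = ((1 + 0.03)^2 − 1) × 100% ≈ 6.1%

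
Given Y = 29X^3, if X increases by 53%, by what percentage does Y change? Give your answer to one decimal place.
258.2%

For Y = 29X^3:
If X → X(1 + 0.53)
Then Y → Y · (1 + 0.53)^3
     ≈ Y · 3.5816

Percentage change = ((1 + 0.53)^3 − 1) × 100% ≈ 258.2%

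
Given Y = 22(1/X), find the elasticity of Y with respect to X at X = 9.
Elasticity = -1

Elasticity = (dY/dX) · (X/Y)

dY/dX = -22/X²
At X = 9: dY/dX = -22/81, Y = 22/9

Elasticity = (-22/81) · (9 / (22/9)) = -1

Interpretation: for a small percentage change in X, the percentage change in Y is approximately -1.00 times as large.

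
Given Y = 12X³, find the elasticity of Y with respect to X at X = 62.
Elasticity = 3

Elasticity = (dY/dX) · (X/Y)

dY/dX = 36·X²
At X = 62: dY/dX = 138384, Y = 2859936

Elasticity = 138384 · (62 / 2859936) = 3

Interpretation: for a small percentage change in X, the percentage change in Y is approximately 3.00 times as large.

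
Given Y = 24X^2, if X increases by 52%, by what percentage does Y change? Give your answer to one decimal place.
131.0%

For Y = 24X^2:
If X → X(1 + 0.52)
Then Y → Y · (1 + 0.52)^2
     = Y · 2.3104

Percentage change = ((1 + 0.52)^2 − 1) × 100% ≈ 131.0%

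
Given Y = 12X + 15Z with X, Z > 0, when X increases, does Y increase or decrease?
Y increases

Taking the partial derivative:
∂Y/∂X = 12

∂Y/∂X = 12 > 0 (assuming positive values)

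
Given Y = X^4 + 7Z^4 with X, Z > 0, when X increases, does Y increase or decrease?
Y increases

Taking the partial derivative:
∂Y/∂X = 4X^3

∂Y/∂X = 4X^3 > 0 (assuming positive values)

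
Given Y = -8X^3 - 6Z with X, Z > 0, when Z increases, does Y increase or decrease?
Y decreases

Taking the partial derivative:
∂Y/∂Z = -6

∂Y/∂Z = -6 < 0 (assuming positive values)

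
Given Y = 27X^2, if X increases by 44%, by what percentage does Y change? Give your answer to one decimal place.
107.4%

For Y = 27X^2:
If X → X(1 + 0.44)
Then Y → Y · (1 + 0.44)^2
     = Y · 2.0736

Percentage change = ((1 + 0.44)^2 − 1) × 100% ≈ 107.4%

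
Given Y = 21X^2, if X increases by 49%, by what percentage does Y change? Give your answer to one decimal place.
122.0%

For Y = 21X^2:
If X → X(1 + 0.49)
Then Y → Y · (1 + 0.49)^2
     = Y · 2.2201

Percentage change = ((1 + 0.49)^2 − 1) × 100% ≈ 122.0%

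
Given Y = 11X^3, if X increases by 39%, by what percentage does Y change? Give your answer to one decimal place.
168.6%

For Y = 11X^3:
If X → X(1 + 0.39)
Then Y → Y · (1 + 0.39)^3
     ≈ Y · 2.6856

Percentage change = ((1 + 0.39)^3 − 1) × 100% ≈ 168.6%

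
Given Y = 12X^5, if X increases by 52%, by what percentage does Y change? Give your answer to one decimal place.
711.4%

For Y = 12X^5:
If X → X(1 + 0.52)
Then Y → Y · (1 + 0.52)^5
     ≈ Y · 8.1137

Percentage change = ((1 + 0.52)^5 − 1) × 100% ≈ 711.4%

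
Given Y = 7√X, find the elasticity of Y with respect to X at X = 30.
Elasticity = 1/2

Elasticity = (dY/dX) · (X/Y)

dY/dX = 7/(2·√X)
At X = 30: dY/dX = 7·√30/60, Y = 7·√30

Elasticity = (7·√30/60) · (30 / (7·√30)) = 1/2

Interpretation: for a small percentage change in X, the percentage change in Y is approximately 0.50 times as large.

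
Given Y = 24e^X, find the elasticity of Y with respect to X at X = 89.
Elasticity = 89

Elasticity = (dY/dX) · (X/Y)

dY/dX = 24·e^X
At X = 89: dY/dX = 24·e^89, Y = 24·e^89

Elasticity = (24·e^89) · (89 / (24·e^89)) = 89

Interpretation: for a small percentage change in X, the percentage change in Y is approximately 89.00 times as large.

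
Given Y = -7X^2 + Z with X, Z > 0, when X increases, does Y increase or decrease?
Y decreases

Taking the partial derivative:
∂Y/∂X = -14X

∂Y/∂X = -14X < 0 (assuming positive values)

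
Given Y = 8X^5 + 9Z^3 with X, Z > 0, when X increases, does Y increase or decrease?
Y increases

Taking the partial derivative:
∂Y/∂X = 40X^4

∂Y/∂X = 40X^4 > 0 (assuming positive values)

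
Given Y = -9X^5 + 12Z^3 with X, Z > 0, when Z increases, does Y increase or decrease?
Y increases

Taking the partial derivative:
∂Y/∂Z = 36Z^2

∂Y/∂Z = 36Z^2 > 0 (assuming positive values)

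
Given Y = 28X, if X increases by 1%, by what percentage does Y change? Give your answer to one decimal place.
1.0%

For Y = 28X:
If X → X(1 + 0.01)
Then Y → Y · (1 + 0.01)^1
     = Y · 1.0100

Percentage change = ((1 + 0.01)^1 − 1) × 100% = 1.0%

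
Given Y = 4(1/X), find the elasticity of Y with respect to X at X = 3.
Elasticity = -1

Elasticity = (dY/dX) · (X/Y)

dY/dX = -4/X²
At X = 3: dY/dX = -4/9, Y = 4/3

Elasticity = (-4/9) · (3 / (4/3)) = -1

Interpretation: for a small percentage change in X, the percentage change in Y is approximately -1.00 times as large.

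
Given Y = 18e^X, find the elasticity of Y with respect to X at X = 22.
Elasticity = 22

Elasticity = (dY/dX) · (X/Y)

dY/dX = 18·e^X
At X = 22: dY/dX = 18·e^22, Y = 18·e^22

Elasticity = (18·e^22) · (22 / (18·e^22)) = 22

Interpretation: for a small percentage change in X, the percentage change in Y is approximately 22.00 times as large.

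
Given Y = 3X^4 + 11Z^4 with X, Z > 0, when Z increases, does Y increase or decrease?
Y increases

Taking the partial derivative:
∂Y/∂Z = 44Z^3

∂Y/∂Z = 44Z^3 > 0 (assuming positive values)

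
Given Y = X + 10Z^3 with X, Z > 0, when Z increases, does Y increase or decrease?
Y increases

Taking the partial derivative:
∂Y/∂Z = 30Z^2

∂Y/∂Z = 30Z^2 > 0 (assuming positive values)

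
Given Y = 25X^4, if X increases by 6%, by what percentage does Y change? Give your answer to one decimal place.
26.2%

For Y = 25X^4:
If X → X(1 + 0.06)
Then Y → Y · (1 + 0.06)^4
     ≈ Y · 1.2625

Percentage change = ((1 + 0.06)^4 − 1) × 100% ≈ 26.2%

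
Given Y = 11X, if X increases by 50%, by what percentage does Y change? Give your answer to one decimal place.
50.0%

For Y = 11X:
If X → X(1 + 0.5)
Then Y → Y · (1 + 0.5)^1
     = Y · 1.5000

Percentage change = ((1 + 0.5)^1 − 1) × 100% = 50.0%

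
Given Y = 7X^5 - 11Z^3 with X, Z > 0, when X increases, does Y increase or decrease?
Y increases

Taking the partial derivative:
∂Y/∂X = 35X^4

∂Y/∂X = 35X^4 > 0 (assuming positive values)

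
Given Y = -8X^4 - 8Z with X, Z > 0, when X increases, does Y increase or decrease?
Y decreases

Taking the partial derivative:
∂Y/∂X = -32X^3

∂Y/∂X = -32X^3 < 0 (assuming positive values)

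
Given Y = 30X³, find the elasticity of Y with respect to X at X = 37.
Elasticity = 3

Elasticity = (dY/dX) · (X/Y)

dY/dX = 90·X²
At X = 37: dY/dX = 123210, Y = 1519590

Elasticity = 123210 · (37 / 1519590) = 3

Interpretation: for a small percentage change in X, the percentage change in Y is approximately 3.00 times as large.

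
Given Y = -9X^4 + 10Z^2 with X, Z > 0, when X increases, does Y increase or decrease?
Y decreases

Taking the partial derivative:
∂Y/∂X = -36X^3

∂Y/∂X = -36X^3 < 0 (assuming positive values)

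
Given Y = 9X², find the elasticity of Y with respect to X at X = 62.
Elasticity = 2

Elasticity = (dY/dX) · (X/Y)

dY/dX = 18·X
At X = 62: dY/dX = 1116, Y = 34596

Elasticity = 1116 · (62 / 34596) = 2

Interpretation: for a small percentage change in X, the percentage change in Y is approximately 2.00 times as large.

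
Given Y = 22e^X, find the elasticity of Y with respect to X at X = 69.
Elasticity = 69

Elasticity = (dY/dX) · (X/Y)

dY/dX = 22·e^X
At X = 69: dY/dX = 22·e^69, Y = 22·e^69

Elasticity = (22·e^69) · (69 / (22·e^69)) = 69

Interpretation: for a small percentage change in X, the percentage change in Y is approximately 69.00 times as large.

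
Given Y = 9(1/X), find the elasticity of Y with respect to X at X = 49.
Elasticity = -1

Elasticity = (dY/dX) · (X/Y)

dY/dX = -9/X²
At X = 49: dY/dX = -9/2401, Y = 9/49

Elasticity = (-9/2401) · (49 / (9/49)) = -1

Interpretation: for a small percentage change in X, the percentage change in Y is approximately -1.00 times as large.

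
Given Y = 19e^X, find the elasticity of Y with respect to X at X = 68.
Elasticity = 68

Elasticity = (dY/dX) · (X/Y)

dY/dX = 19·e^X
At X = 68: dY/dX = 19·e^68, Y = 19·e^68

Elasticity = (19·e^68) · (68 / (19·e^68)) = 68

Interpretation: for a small percentage change in X, the percentage change in Y is approximately 68.00 times as large.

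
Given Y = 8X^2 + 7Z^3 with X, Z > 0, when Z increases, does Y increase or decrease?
Y increases

Taking the partial derivative:
∂Y/∂Z = 21Z^2

∂Y/∂Z = 21Z^2 > 0 (assuming positive values)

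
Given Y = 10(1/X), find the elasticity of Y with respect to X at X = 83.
Elasticity = -1

Elasticity = (dY/dX) · (X/Y)

dY/dX = -10/X²
At X = 83: dY/dX = -10/6889, Y = 10/83

Elasticity = (-10/6889) · (83 / (10/83)) = -1

Interpretation: for a small percentage change in X, the percentage change in Y is approximately -1.00 times as large.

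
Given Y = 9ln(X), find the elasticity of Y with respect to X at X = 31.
Elasticity = 1/ln(31) ≈ 0.2912

Elasticity = (dY/dX) · (X/Y)

dY/dX = 9/X
At X = 31: dY/dX = 9/31, Y = 9·ln(31)

Elasticity = (9/31) · (31 / (9·ln(31))) = 1/ln(31) ≈ 0.2912

Interpretation: for a small percentage change in X, the percentage change in Y is approximately 0.29 times as large.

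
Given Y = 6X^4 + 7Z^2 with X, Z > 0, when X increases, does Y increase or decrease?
Y increases

Taking the partial derivative:
∂Y/∂X = 24X^3

∂Y/∂X = 24X^3 > 0 (assuming positive values)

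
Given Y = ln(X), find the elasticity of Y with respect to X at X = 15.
Elasticity = 1/ln(15) ≈ 0.3693

Elasticity = (dY/dX) · (X/Y)

dY/dX = 1/X
At X = 15: dY/dX = 1/15, Y = ln(15)

Elasticity = (1/15) · (15 / (ln(15))) = 1/ln(15) ≈ 0.3693

Interpretation: for a small percentage change in X, the percentage change in Y is approximately 0.37 times as large.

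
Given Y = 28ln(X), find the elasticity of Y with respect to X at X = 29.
Elasticity = 1/ln(29) ≈ 0.2970

Elasticity = (dY/dX) · (X/Y)

dY/dX = 28/X
At X = 29: dY/dX = 28/29, Y = 28·ln(29)

Elasticity = (28/29) · (29 / (28·ln(29))) = 1/ln(29) ≈ 0.2970

Interpretation: for a small percentage change in X, the percentage change in Y is approximately 0.30 times as large.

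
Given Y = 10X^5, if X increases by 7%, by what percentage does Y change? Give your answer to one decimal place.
40.3%

For Y = 10X^5:
If X → X(1 + 0.07)
Then Y → Y · (1 + 0.07)^5
     ≈ Y · 1.4026

Percentage change = ((1 + 0.07)^5 − 1) × 100% ≈ 40.3%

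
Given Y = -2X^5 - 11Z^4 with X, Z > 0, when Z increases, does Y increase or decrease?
Y decreases

Taking the partial derivative:
∂Y/∂Z = -44Z^3

∂Y/∂Z = -44Z^3 < 0 (assuming positive values)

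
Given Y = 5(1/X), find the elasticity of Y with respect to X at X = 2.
Elasticity = -1

Elasticity = (dY/dX) · (X/Y)

dY/dX = -5/X²
At X = 2: dY/dX = -5/4, Y = 5/2

Elasticity = (-5/4) · (2 / (5/2)) = -1

Interpretation: for a small percentage change in X, the percentage change in Y is approximately -1.00 times as large.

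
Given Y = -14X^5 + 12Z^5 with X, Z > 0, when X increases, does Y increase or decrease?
Y decreases

Taking the partial derivative:
∂Y/∂X = -70X^4

∂Y/∂X = -70X^4 < 0 (assuming positive values)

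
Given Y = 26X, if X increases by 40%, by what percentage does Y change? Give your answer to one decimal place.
40.0%

For Y = 26X:
If X → X(1 + 0.4)
Then Y → Y · (1 + 0.4)^1
     = Y · 1.4000

Percentage change = ((1 + 0.4)^1 − 1) × 100% = 40.0%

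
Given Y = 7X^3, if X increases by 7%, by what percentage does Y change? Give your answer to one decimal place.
22.5%

For Y = 7X^3:
If X → X(1 + 0.07)
Then Y → Y · (1 + 0.07)^3
     ≈ Y · 1.2250

Percentage change = ((1 + 0.07)^3 − 1) × 100% ≈ 22.5%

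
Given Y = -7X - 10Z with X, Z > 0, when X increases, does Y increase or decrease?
Y decreases

Taking the partial derivative:
∂Y/∂X = -7

∂Y/∂X = -7 < 0 (assuming positive values)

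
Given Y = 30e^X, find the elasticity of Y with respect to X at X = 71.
Elasticity = 71

Elasticity = (dY/dX) · (X/Y)

dY/dX = 30·e^X
At X = 71: dY/dX = 30·e^71, Y = 30·e^71

Elasticity = (30·e^71) · (71 / (30·e^71)) = 71

Interpretation: for a small percentage change in X, the percentage change in Y is approximately 71.00 times as large.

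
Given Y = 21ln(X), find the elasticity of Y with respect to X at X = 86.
Elasticity = 1/ln(86) ≈ 0.2245

Elasticity = (dY/dX) · (X/Y)

dY/dX = 21/X
At X = 86: dY/dX = 21/86, Y = 21·ln(86)

Elasticity = (21/86) · (86 / (21·ln(86))) = 1/ln(86) ≈ 0.2245

Interpretation: for a small percentage change in X, the percentage change in Y is approximately 0.22 times as large.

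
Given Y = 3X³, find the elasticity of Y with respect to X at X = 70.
Elasticity = 3

Elasticity = (dY/dX) · (X/Y)

dY/dX = 9·X²
At X = 70: dY/dX = 44100, Y = 1029000

Elasticity = 44100 · (70 / 1029000) = 3

Interpretation: for a small percentage change in X, the percentage change in Y is approximately 3.00 times as large.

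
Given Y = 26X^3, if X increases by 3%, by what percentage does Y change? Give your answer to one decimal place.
9.3%

For Y = 26X^3:
If X → X(1 + 0.03)
Then Y → Y · (1 + 0.03)^3
     ≈ Y · 1.0927

Percentage change = ((1 + 0.03)^3 − 1) × 100% ≈ 9.3%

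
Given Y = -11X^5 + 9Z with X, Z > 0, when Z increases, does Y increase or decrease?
Y increases

Taking the partial derivative:
∂Y/∂Z = 9

∂Y/∂Z = 9 > 0 (assuming positive values)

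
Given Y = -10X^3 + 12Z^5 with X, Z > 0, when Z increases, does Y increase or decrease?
Y increases

Taking the partial derivative:
∂Y/∂Z = 60Z^4

∂Y/∂Z = 60Z^4 > 0 (assuming positive values)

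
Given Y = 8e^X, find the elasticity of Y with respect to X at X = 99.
Elasticity = 99

Elasticity = (dY/dX) · (X/Y)

dY/dX = 8·e^X
At X = 99: dY/dX = 8·e^99, Y = 8·e^99

Elasticity = (8·e^99) · (99 / (8·e^99)) = 99

Interpretation: for a small percentage change in X, the percentage change in Y is approximately 99.00 times as large.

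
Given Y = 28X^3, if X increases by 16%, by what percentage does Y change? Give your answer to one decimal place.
56.1%

For Y = 28X^3:
If X → X(1 + 0.16)
Then Y → Y · (1 + 0.16)^3
     ≈ Y · 1.5609

Percentage change = ((1 + 0.16)^3 − 1) × 100% ≈ 56.1%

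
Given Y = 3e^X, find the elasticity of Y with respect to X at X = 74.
Elasticity = 74

Elasticity = (dY/dX) · (X/Y)

dY/dX = 3·e^X
At X = 74: dY/dX = 3·e^74, Y = 3·e^74

Elasticity = (3·e^74) · (74 / (3·e^74)) = 74

Interpretation: for a small percentage change in X, the percentage change in Y is approximately 74.00 times as large.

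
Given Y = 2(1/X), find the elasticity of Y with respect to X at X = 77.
Elasticity = -1

Elasticity = (dY/dX) · (X/Y)

dY/dX = -2/X²
At X = 77: dY/dX = -2/5929, Y = 2/77

Elasticity = (-2/5929) · (77 / (2/77)) = -1

Interpretation: for a small percentage change in X, the percentage change in Y is approximately -1.00 times as large.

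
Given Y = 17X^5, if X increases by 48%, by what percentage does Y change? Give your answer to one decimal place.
610.1%

For Y = 17X^5:
If X → X(1 + 0.48)
Then Y → Y · (1 + 0.48)^5
     ≈ Y · 7.1008

Percentage change = ((1 + 0.48)^5 − 1) × 100% ≈ 610.1%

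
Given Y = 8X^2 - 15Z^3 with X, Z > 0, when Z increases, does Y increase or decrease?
Y decreases

Taking the partial derivative:
∂Y/∂Z = -45Z^2

∂Y/∂Z = -45Z^2 < 0 (assuming positive values)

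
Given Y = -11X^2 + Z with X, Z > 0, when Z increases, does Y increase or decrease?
Y increases

Taking the partial derivative:
∂Y/∂Z = 1

∂Y/∂Z = 1 > 0 (assuming positive values)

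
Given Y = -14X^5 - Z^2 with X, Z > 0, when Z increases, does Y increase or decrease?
Y decreases

Taking the partial derivative:
∂Y/∂Z = -2Z

∂Y/∂Z = -2Z < 0 (assuming positive values)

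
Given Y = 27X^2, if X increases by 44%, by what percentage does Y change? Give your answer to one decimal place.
107.4%

For Y = 27X^2:
If X → X(1 + 0.44)
Then Y → Y · (1 + 0.44)^2
     = Y · 2.0736

Percentage change = ((1 + 0.44)^2 − 1) × 100% ≈ 107.4%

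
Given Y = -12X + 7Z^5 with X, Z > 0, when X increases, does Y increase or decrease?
Y decreases

Taking the partial derivative:
∂Y/∂X = -12

∂Y/∂X = -12 < 0 (assuming positive values)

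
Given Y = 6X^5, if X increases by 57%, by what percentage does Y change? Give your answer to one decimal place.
853.9%

For Y = 6X^5:
If X → X(1 + 0.57)
Then Y → Y · (1 + 0.57)^5
     ≈ Y · 9.5389

Percentage change = ((1 + 0.57)^5 − 1) × 100% ≈ 853.9%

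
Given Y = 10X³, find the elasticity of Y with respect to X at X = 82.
Elasticity = 3

Elasticity = (dY/dX) · (X/Y)

dY/dX = 30·X²
At X = 82: dY/dX = 201720, Y = 5513680

Elasticity = 201720 · (82 / 5513680) = 3

Interpretation: for a small percentage change in X, the percentage change in Y is approximately 3.00 times as large.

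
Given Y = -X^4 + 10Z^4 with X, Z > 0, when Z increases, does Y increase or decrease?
Y increases

Taking the partial derivative:
∂Y/∂Z = 40Z^3

∂Y/∂Z = 40Z^3 > 0 (assuming positive values)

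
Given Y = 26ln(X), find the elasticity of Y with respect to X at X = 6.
Elasticity = 1/ln(6) ≈ 0.5581

Elasticity = (dY/dX) · (X/Y)

dY/dX = 26/X
At X = 6: dY/dX = 13/3, Y = 26·ln(6)

Elasticity = (13/3) · (6 / (26·ln(6))) = 1/ln(6) ≈ 0.5581

Interpretation: for a small percentage change in X, the percentage change in Y is approximately 0.56 times as large.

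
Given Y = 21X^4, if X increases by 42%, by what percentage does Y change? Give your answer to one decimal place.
306.6%

For Y = 21X^4:
If X → X(1 + 0.42)
Then Y → Y · (1 + 0.42)^4
     ≈ Y · 4.0659

Percentage change = ((1 + 0.42)^4 − 1) × 100% ≈ 306.6%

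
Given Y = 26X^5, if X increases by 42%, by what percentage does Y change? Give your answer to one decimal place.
477.4%

For Y = 26X^5:
If X → X(1 + 0.42)
Then Y → Y · (1 + 0.42)^5
     ≈ Y · 5.7735

Percentage change = ((1 + 0.42)^5 − 1) × 100% ≈ 477.4%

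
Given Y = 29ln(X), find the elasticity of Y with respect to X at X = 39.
Elasticity = 1/ln(39) ≈ 0.2730

Elasticity = (dY/dX) · (X/Y)

dY/dX = 29/X
At X = 39: dY/dX = 29/39, Y = 29·ln(39)

Elasticity = (29/39) · (39 / (29·ln(39))) = 1/ln(39) ≈ 0.2730

Interpretation: for a small percentage change in X, the percentage change in Y is approximately 0.27 times as large.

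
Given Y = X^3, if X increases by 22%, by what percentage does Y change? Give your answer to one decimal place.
81.6%

For Y = X^3:
If X → X(1 + 0.22)
Then Y → Y · (1 + 0.22)^3
     ≈ Y · 1.8158

Percentage change = ((1 + 0.22)^3 − 1) × 100% ≈ 81.6%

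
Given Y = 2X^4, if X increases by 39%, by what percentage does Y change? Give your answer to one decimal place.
273.3%

For Y = 2X^4:
If X → X(1 + 0.39)
Then Y → Y · (1 + 0.39)^4
     ≈ Y · 3.7330

Percentage change = ((1 + 0.39)^4 − 1) × 100% ≈ 273.3%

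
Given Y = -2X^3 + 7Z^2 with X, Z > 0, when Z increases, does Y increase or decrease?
Y increases

Taking the partial derivative:
∂Y/∂Z = 14Z

∂Y/∂Z = 14Z > 0 (assuming positive values)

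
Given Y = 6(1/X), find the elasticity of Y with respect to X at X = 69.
Elasticity = -1

Elasticity = (dY/dX) · (X/Y)

dY/dX = -6/X²
At X = 69: dY/dX = -2/1587, Y = 2/23

Elasticity = (-2/1587) · (69 / (2/23)) = -1

Interpretation: for a small percentage change in X, the percentage change in Y is approximately -1.00 times as large.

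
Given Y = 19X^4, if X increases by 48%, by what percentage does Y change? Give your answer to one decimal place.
379.8%

For Y = 19X^4:
If X → X(1 + 0.48)
Then Y → Y · (1 + 0.48)^4
     ≈ Y · 4.7979

Percentage change = ((1 + 0.48)^4 − 1) × 100% ≈ 379.8%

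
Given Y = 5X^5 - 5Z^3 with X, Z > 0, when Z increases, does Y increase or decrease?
Y decreases

Taking the partial derivative:
∂Y/∂Z = -15Z^2

∂Y/∂Z = -15Z^2 < 0 (assuming positive values)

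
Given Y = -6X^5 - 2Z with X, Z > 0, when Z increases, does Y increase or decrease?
Y decreases

Taking the partial derivative:
∂Y/∂Z = -2

∂Y/∂Z = -2 < 0 (assuming positive values)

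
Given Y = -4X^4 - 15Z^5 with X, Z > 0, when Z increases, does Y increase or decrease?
Y decreases

Taking the partial derivative:
∂Y/∂Z = -75Z^4

∂Y/∂Z = -75Z^4 < 0 (assuming positive values)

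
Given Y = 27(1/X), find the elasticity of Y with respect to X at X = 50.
Elasticity = -1

Elasticity = (dY/dX) · (X/Y)

dY/dX = -27/X²
At X = 50: dY/dX = -27/2500, Y = 27/50

Elasticity = (-27/2500) · (50 / (27/50)) = -1

Interpretation: for a small percentage change in X, the percentage change in Y is approximately -1.00 times as large.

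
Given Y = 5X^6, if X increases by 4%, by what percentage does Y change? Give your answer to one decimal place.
26.5%

For Y = 5X^6:
If X → X(1 + 0.04)
Then Y → Y · (1 + 0.04)^6
     ≈ Y · 1.2653

Percentage change = ((1 + 0.04)^6 − 1) × 100% ≈ 26.5%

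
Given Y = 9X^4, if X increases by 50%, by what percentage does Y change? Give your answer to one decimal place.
406.3%

For Y = 9X^4:
If X → X(1 + 0.5)
Then Y → Y · (1 + 0.5)^4
     = Y · 5.0625

Percentage change = ((1 + 0.5)^4 − 1) × 100% ≈ 406.3%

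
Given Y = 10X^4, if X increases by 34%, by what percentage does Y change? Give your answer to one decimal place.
222.4%

For Y = 10X^4:
If X → X(1 + 0.34)
Then Y → Y · (1 + 0.34)^4
     ≈ Y · 3.2242

Percentage change = ((1 + 0.34)^4 − 1) × 100% ≈ 222.4%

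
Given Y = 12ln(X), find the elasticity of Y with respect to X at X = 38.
Elasticity = 1/ln(38) ≈ 0.2749

Elasticity = (dY/dX) · (X/Y)

dY/dX = 12/X
At X = 38: dY/dX = 6/19, Y = 12·ln(38)

Elasticity = (6/19) · (38 / (12·ln(38))) = 1/ln(38) ≈ 0.2749

Interpretation: for a small percentage change in X, the percentage change in Y is approximately 0.27 times as large.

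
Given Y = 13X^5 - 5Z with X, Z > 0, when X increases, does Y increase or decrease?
Y increases

Taking the partial derivative:
∂Y/∂X = 65X^4

∂Y/∂X = 65X^4 > 0 (assuming positive values)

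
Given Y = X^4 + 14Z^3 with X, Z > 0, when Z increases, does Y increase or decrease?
Y increases

Taking the partial derivative:
∂Y/∂Z = 42Z^2

∂Y/∂Z = 42Z^2 > 0 (assuming positive values)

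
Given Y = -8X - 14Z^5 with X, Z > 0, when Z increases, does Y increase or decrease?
Y decreases

Taking the partial derivative:
∂Y/∂Z = -70Z^4

∂Y/∂Z = -70Z^4 < 0 (assuming positive values)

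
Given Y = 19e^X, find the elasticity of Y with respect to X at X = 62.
Elasticity = 62

Elasticity = (dY/dX) · (X/Y)

dY/dX = 19·e^X
At X = 62: dY/dX = 19·e^62, Y = 19·e^62

Elasticity = (19·e^62) · (62 / (19·e^62)) = 62

Interpretation: for a small percentage change in X, the percentage change in Y is approximately 62.00 times as large.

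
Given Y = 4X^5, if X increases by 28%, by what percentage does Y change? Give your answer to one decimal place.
243.6%

For Y = 4X^5:
If X → X(1 + 0.28)
Then Y → Y · (1 + 0.28)^5
     ≈ Y · 3.4360

Percentage change = ((1 + 0.28)^5 − 1) × 100% ≈ 243.6%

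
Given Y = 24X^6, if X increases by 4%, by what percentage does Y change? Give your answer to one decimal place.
26.5%

For Y = 24X^6:
If X → X(1 + 0.04)
Then Y → Y · (1 + 0.04)^6
     ≈ Y · 1.2653

Percentage change = ((1 + 0.04)^6 − 1) × 100% ≈ 26.5%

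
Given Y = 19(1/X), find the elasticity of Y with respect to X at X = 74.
Elasticity = -1

Elasticity = (dY/dX) · (X/Y)

dY/dX = -19/X²
At X = 74: dY/dX = -19/5476, Y = 19/74

Elasticity = (-19/5476) · (74 / (19/74)) = -1

Interpretation: for a small percentage change in X, the percentage change in Y is approximately -1.00 times as large.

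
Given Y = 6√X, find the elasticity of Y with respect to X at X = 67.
Elasticity = 1/2

Elasticity = (dY/dX) · (X/Y)

dY/dX = 3/√X
At X = 67: dY/dX = 3·√67/67, Y = 6·√67

Elasticity = (3·√67/67) · (67 / (6·√67)) = 1/2

Interpretation: for a small percentage change in X, the percentage change in Y is approximately 0.50 times as large.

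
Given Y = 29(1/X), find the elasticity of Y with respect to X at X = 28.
Elasticity = -1

Elasticity = (dY/dX) · (X/Y)

dY/dX = -29/X²
At X = 28: dY/dX = -29/784, Y = 29/28

Elasticity = (-29/784) · (28 / (29/28)) = -1

Interpretation: for a small percentage change in X, the percentage change in Y is approximately -1.00 times as large.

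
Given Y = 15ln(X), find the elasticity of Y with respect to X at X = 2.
Elasticity = 1/ln(2) ≈ 1.4427

Elasticity = (dY/dX) · (X/Y)

dY/dX = 15/X
At X = 2: dY/dX = 15/2, Y = 15·ln(2)

Elasticity = (15/2) · (2 / (15·ln(2))) = 1/ln(2) ≈ 1.4427

Interpretation: for a small percentage change in X, the percentage change in Y is approximately 1.44 times as large.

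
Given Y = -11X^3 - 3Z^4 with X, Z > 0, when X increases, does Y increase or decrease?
Y decreases

Taking the partial derivative:
∂Y/∂X = -33X^2

∂Y/∂X = -33X^2 < 0 (assuming positive values)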